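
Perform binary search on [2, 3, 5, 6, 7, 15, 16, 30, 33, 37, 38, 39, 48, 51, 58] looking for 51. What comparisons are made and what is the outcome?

Binary search for 51 in [2, 3, 5, 6, 7, 15, 16, 30, 33, 37, 38, 39, 48, 51, 58]:

lo=0, hi=14, mid=7, arr[mid]=30 -> 30 < 51, search right half
lo=8, hi=14, mid=11, arr[mid]=39 -> 39 < 51, search right half
lo=12, hi=14, mid=13, arr[mid]=51 -> Found target at index 13!

Binary search finds 51 at index 13 after 3 comparisons. The search repeatedly halves the search space by comparing with the middle element.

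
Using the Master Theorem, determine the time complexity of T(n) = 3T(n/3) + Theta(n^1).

Master Theorem for T(n) = 3T(n/3) + O(n^1):

a = 3, b = 3, c = 1
log_b(a) = log_3(3) = 1.0000

Case 2: c = 1 = log_3(3) = 1.0000
T(n) = O(n^1 log n) = O(n log n)

For T(n) = 3T(n/3) + O(n^1): log_3(3) = 1.0000. This is Case 2 of the Master Theorem (c = log_b(a), equal work at all levels), giving O(n log n).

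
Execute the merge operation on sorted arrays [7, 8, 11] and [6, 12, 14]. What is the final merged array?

Merging process:

Compare 7 vs 6: take 6 from right. Merged: [6]
Compare 7 vs 12: take 7 from left. Merged: [6, 7]
Compare 8 vs 12: take 8 from left. Merged: [6, 7, 8]
Compare 11 vs 12: take 11 from left. Merged: [6, 7, 8, 11]
Append remaining from right: [12, 14]. Merged: [6, 7, 8, 11, 12, 14]

Final merged array: [6, 7, 8, 11, 12, 14]
Total comparisons: 4

The merged array is [6, 7, 8, 11, 12, 14], requiring 4 comparisons. The merge step runs in O(n) time where n is the total number of elements.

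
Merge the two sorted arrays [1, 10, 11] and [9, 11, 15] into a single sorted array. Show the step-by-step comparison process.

Merging process:

Compare 1 vs 9: take 1 from left. Merged: [1]
Compare 10 vs 9: take 9 from right. Merged: [1, 9]
Compare 10 vs 11: take 10 from left. Merged: [1, 9, 10]
Compare 11 vs 11: take 11 from left. Merged: [1, 9, 10, 11]
Append remaining from right: [11, 15]. Merged: [1, 9, 10, 11, 11, 15]

Final merged array: [1, 9, 10, 11, 11, 15]
Total comparisons: 4

The merged array is [1, 9, 10, 11, 11, 15], requiring 4 comparisons. The merge step runs in O(n) time where n is the total number of elements.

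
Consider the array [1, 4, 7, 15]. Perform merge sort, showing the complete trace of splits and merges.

Merge sort trace:

Split: [1, 4, 7, 15] -> [1, 4] and [7, 15]
  Split: [1, 4] -> [1] and [4]
  Merge: [1] + [4] -> [1, 4]
  Split: [7, 15] -> [7] and [15]
  Merge: [7] + [15] -> [7, 15]
Merge: [1, 4] + [7, 15] -> [1, 4, 7, 15]

Final sorted array: [1, 4, 7, 15]

The merge sort proceeds by recursively splitting the array and merging sorted halves.
After all merges, the sorted array is [1, 4, 7, 15].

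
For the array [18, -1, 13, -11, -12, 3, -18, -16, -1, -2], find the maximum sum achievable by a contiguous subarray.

Using Kadane's algorithm on [18, -1, 13, -11, -12, 3, -18, -16, -1, -2]:

Scanning through the array:
Position 1 (value -1): max_ending_here = 17, max_so_far = 18
Position 2 (value 13): max_ending_here = 30, max_so_far = 30
Position 3 (value -11): max_ending_here = 19, max_so_far = 30
Position 4 (value -12): max_ending_here = 7, max_so_far = 30
Position 5 (value 3): max_ending_here = 10, max_so_far = 30
Position 6 (value -18): max_ending_here = -8, max_so_far = 30
Position 7 (value -16): max_ending_here = -16, max_so_far = 30
Position 8 (value -1): max_ending_here = -1, max_so_far = 30
Position 9 (value -2): max_ending_here = -2, max_so_far = 30

Maximum subarray: [18, -1, 13]
Maximum sum: 30

The maximum subarray is [18, -1, 13] with sum 30. This subarray runs from index 0 to index 2.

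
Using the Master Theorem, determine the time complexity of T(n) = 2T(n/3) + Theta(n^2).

Master Theorem for T(n) = 2T(n/3) + O(n^2):

a = 2, b = 3, c = 2
log_b(a) = log_3(2) = 0.6309

Case 3: c = 2 > log_3(2) = 0.6309
T(n) = O(n^2) = O(n^2)

For T(n) = 2T(n/3) + O(n^2): log_3(2) = 0.6309. This is Case 3 of the Master Theorem (c > log_b(a), work dominated by root), giving O(n^2).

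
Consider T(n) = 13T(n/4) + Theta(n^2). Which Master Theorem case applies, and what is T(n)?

Master Theorem for T(n) = 13T(n/4) + O(n^2):

a = 13, b = 4, c = 2
log_b(a) = log_4(13) = 1.8502

Case 3: c = 2 > log_4(13) = 1.8502
T(n) = O(n^2) = O(n^2)

For T(n) = 13T(n/4) + O(n^2): log_4(13) = 1.8502. This is Case 3 of the Master Theorem (c > log_b(a), work dominated by root), giving O(n^2).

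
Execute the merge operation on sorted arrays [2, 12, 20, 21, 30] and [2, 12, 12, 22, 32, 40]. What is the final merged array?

Merging process:

Compare 2 vs 2: take 2 from left. Merged: [2]
Compare 12 vs 2: take 2 from right. Merged: [2, 2]
Compare 12 vs 12: take 12 from left. Merged: [2, 2, 12]
Compare 20 vs 12: take 12 from right. Merged: [2, 2, 12, 12]
Compare 20 vs 12: take 12 from right. Merged: [2, 2, 12, 12, 12]
Compare 20 vs 22: take 20 from left. Merged: [2, 2, 12, 12, 12, 20]
Compare 21 vs 22: take 21 from left. Merged: [2, 2, 12, 12, 12, 20, 21]
Compare 30 vs 22: take 22 from right. Merged: [2, 2, 12, 12, 12, 20, 21, 22]
Compare 30 vs 32: take 30 from left. Merged: [2, 2, 12, 12, 12, 20, 21, 22, 30]
Append remaining from right: [32, 40]. Merged: [2, 2, 12, 12, 12, 20, 21, 22, 30, 32, 40]

Final merged array: [2, 2, 12, 12, 12, 20, 21, 22, 30, 32, 40]
Total comparisons: 9

The merged array is [2, 2, 12, 12, 12, 20, 21, 22, 30, 32, 40], requiring 9 comparisons. The merge step runs in O(n) time where n is the total number of elements.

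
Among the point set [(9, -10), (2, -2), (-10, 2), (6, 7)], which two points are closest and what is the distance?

Computing all pairwise distances among 4 points:

d((9, -10), (2, -2)) = 10.6301
d((9, -10), (-10, 2)) = 22.4722
d((9, -10), (6, 7)) = 17.2627
d((2, -2), (-10, 2)) = 12.6491
d((2, -2), (6, 7)) = 9.8489 <-- minimum
d((-10, 2), (6, 7)) = 16.7631

Closest pair: (2, -2) and (6, 7) with distance 9.8489

The closest pair is (2, -2) and (6, 7) with Euclidean distance 9.8489. For 4 points, brute-force pairwise comparison is shown above. For large n, the divide-and-conquer algorithm (sort by x, recurse on halves, check the dividing strip) achieves O(n log n).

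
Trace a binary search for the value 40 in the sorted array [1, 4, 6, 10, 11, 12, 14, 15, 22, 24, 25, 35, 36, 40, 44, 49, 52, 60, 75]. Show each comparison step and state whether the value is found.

Binary search for 40 in [1, 4, 6, 10, 11, 12, 14, 15, 22, 24, 25, 35, 36, 40, 44, 49, 52, 60, 75]:

lo=0, hi=18, mid=9, arr[mid]=24 -> 24 < 40, search right half
lo=10, hi=18, mid=14, arr[mid]=44 -> 44 > 40, search left half
lo=10, hi=13, mid=11, arr[mid]=35 -> 35 < 40, search right half
lo=12, hi=13, mid=12, arr[mid]=36 -> 36 < 40, search right half
lo=13, hi=13, mid=13, arr[mid]=40 -> Found target at index 13!

Binary search finds 40 at index 13 after 5 comparisons. The search repeatedly halves the search space by comparing with the middle element.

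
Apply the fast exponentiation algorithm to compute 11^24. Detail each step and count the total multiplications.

Computing 11^24 by squaring (build up from 11^1; each line after the first costs one multiplication):

11^1 = 11
11^2 = (11^1)^2 = 11^2 = 121
11^3 = 11 * 11^2 = 11 * 121 = 1331
11^6 = (11^3)^2 = 1331^2 = 1771561
11^12 = (11^6)^2 = 1771561^2 = 3138428376721
11^24 = (11^12)^2 = 3138428376721^2 = 9849732675807611094711841

Result: 9849732675807611094711841
Multiplications needed: 5 (5 lines after 11^1)

11^24 = 9849732675807611094711841. Using exponentiation by squaring, this requires 5 multiplications. The key idea: if the exponent is even, square the half-power; if odd, multiply by the base once.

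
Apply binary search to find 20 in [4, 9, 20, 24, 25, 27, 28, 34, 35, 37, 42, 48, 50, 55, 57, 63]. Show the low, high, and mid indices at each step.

Binary search for 20 in [4, 9, 20, 24, 25, 27, 28, 34, 35, 37, 42, 48, 50, 55, 57, 63]:

lo=0, hi=15, mid=7, arr[mid]=34 -> 34 > 20, search left half
lo=0, hi=6, mid=3, arr[mid]=24 -> 24 > 20, search left half
lo=0, hi=2, mid=1, arr[mid]=9 -> 9 < 20, search right half
lo=2, hi=2, mid=2, arr[mid]=20 -> Found target at index 2!

Binary search finds 20 at index 2 after 4 comparisons. The search repeatedly halves the search space by comparing with the middle element.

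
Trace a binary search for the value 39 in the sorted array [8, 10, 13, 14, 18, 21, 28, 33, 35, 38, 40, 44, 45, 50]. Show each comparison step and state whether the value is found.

Binary search for 39 in [8, 10, 13, 14, 18, 21, 28, 33, 35, 38, 40, 44, 45, 50]:

lo=0, hi=13, mid=6, arr[mid]=28 -> 28 < 39, search right half
lo=7, hi=13, mid=10, arr[mid]=40 -> 40 > 39, search left half
lo=7, hi=9, mid=8, arr[mid]=35 -> 35 < 39, search right half
lo=9, hi=9, mid=9, arr[mid]=38 -> 38 < 39, search right half
lo=10 > hi=9, target 39 not found

Binary search determines that 39 is not in the array after 4 comparisons. The search space was exhausted without finding the target.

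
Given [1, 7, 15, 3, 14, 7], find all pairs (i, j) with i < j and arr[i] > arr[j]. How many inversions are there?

Finding inversions in [1, 7, 15, 3, 14, 7]:

(1, 3): arr[1]=7 > arr[3]=3
(2, 3): arr[2]=15 > arr[3]=3
(2, 4): arr[2]=15 > arr[4]=14
(2, 5): arr[2]=15 > arr[5]=7
(4, 5): arr[4]=14 > arr[5]=7

Total inversions: 5

The array has 5 inversion(s): (1,3), (2,3), (2,4), (2,5), (4,5). Each pair (i,j) satisfies i < j and arr[i] > arr[j].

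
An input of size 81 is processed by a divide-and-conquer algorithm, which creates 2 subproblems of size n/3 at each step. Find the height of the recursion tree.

For divide and conquer with division factor 3:

Problem sizes at each level:
Level 0: 81
Level 1: 27
Level 2: 9
Level 3: 3
Level 4: 1

The root is level 0 and the size-1 base case is level 4 (the tree spans levels 0 through 4, i.e. 5 levels counting the root), so the depth is the number of divisions: log_3(81) = 4

The recursion tree depth is log_3(81) = 4. At each level, the problem size is divided by 3, so it takes 4 divisions to reduce to a base case of size 1. The algorithm makes 2 recursive calls at each level.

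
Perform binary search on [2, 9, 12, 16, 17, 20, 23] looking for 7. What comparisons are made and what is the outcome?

Binary search for 7 in [2, 9, 12, 16, 17, 20, 23]:

lo=0, hi=6, mid=3, arr[mid]=16 -> 16 > 7, search left half
lo=0, hi=2, mid=1, arr[mid]=9 -> 9 > 7, search left half
lo=0, hi=0, mid=0, arr[mid]=2 -> 2 < 7, search right half
lo=1 > hi=0, target 7 not found

Binary search determines that 7 is not in the array after 3 comparisons. The search space was exhausted without finding the target.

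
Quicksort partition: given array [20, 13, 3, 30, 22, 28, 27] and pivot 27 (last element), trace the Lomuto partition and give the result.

Lomuto partition with pivot = 27:

Initial array: [20, 13, 3, 30, 22, 28, 27]

arr[0]=20 <= 27: swap with position 0, array becomes [20, 13, 3, 30, 22, 28, 27]
arr[1]=13 <= 27: swap with position 1, array becomes [20, 13, 3, 30, 22, 28, 27]
arr[2]=3 <= 27: swap with position 2, array becomes [20, 13, 3, 30, 22, 28, 27]
arr[3]=30 > 27: no swap
arr[4]=22 <= 27: swap with position 3, array becomes [20, 13, 3, 22, 30, 28, 27]
arr[5]=28 > 27: no swap

Place pivot at position 4: [20, 13, 3, 22, 27, 28, 30]
Pivot position: 4

After partitioning with pivot 27, the array becomes [20, 13, 3, 22, 27, 28, 30]. The pivot is placed at index 4. All elements to the left of the pivot are <= 27, and all elements to the right are > 27.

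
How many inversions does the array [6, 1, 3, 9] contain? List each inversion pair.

Finding inversions in [6, 1, 3, 9]:

(0, 1): arr[0]=6 > arr[1]=1
(0, 2): arr[0]=6 > arr[2]=3

Total inversions: 2

The array has 2 inversion(s): (0,1), (0,2). Each pair (i,j) satisfies i < j and arr[i] > arr[j].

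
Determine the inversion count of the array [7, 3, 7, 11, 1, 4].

Finding inversions in [7, 3, 7, 11, 1, 4]:

(0, 1): arr[0]=7 > arr[1]=3
(0, 4): arr[0]=7 > arr[4]=1
(0, 5): arr[0]=7 > arr[5]=4
(1, 4): arr[1]=3 > arr[4]=1
(2, 4): arr[2]=7 > arr[4]=1
(2, 5): arr[2]=7 > arr[5]=4
(3, 4): arr[3]=11 > arr[4]=1
(3, 5): arr[3]=11 > arr[5]=4

Total inversions: 8

The array has 8 inversion(s): (0,1), (0,4), (0,5), (1,4), (2,4), (2,5), (3,4), (3,5). Each pair (i,j) satisfies i < j and arr[i] > arr[j].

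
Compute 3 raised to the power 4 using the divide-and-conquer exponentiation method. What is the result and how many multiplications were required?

Computing 3^4 by squaring (build up from 3^1; each line after the first costs one multiplication):

3^1 = 3
3^2 = (3^1)^2 = 3^2 = 9
3^4 = (3^2)^2 = 9^2 = 81

Result: 81
Multiplications needed: 2 (2 lines after 3^1)

3^4 = 81. Using exponentiation by squaring, this requires 2 multiplications. The key idea: if the exponent is even, square the half-power; if odd, multiply by the base once.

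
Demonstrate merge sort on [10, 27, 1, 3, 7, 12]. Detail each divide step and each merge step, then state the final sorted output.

Merge sort trace:

Split: [10, 27, 1, 3, 7, 12] -> [10, 27, 1] and [3, 7, 12]
  Split: [10, 27, 1] -> [10] and [27, 1]
    Split: [27, 1] -> [27] and [1]
    Merge: [27] + [1] -> [1, 27]
  Merge: [10] + [1, 27] -> [1, 10, 27]
  Split: [3, 7, 12] -> [3] and [7, 12]
    Split: [7, 12] -> [7] and [12]
    Merge: [7] + [12] -> [7, 12]
  Merge: [3] + [7, 12] -> [3, 7, 12]
Merge: [1, 10, 27] + [3, 7, 12] -> [1, 3, 7, 10, 12, 27]

Final sorted array: [1, 3, 7, 10, 12, 27]

The merge sort proceeds by recursively splitting the array and merging sorted halves.
After all merges, the sorted array is [1, 3, 7, 10, 12, 27].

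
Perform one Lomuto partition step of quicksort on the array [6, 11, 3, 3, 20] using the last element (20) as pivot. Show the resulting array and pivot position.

Lomuto partition with pivot = 20:

Initial array: [6, 11, 3, 3, 20]

arr[0]=6 <= 20: swap with position 0, array becomes [6, 11, 3, 3, 20]
arr[1]=11 <= 20: swap with position 1, array becomes [6, 11, 3, 3, 20]
arr[2]=3 <= 20: swap with position 2, array becomes [6, 11, 3, 3, 20]
arr[3]=3 <= 20: swap with position 3, array becomes [6, 11, 3, 3, 20]

Place pivot at position 4: [6, 11, 3, 3, 20]
Pivot position: 4

After partitioning with pivot 20, the array becomes [6, 11, 3, 3, 20]. The pivot is placed at index 4. All elements to the left of the pivot are <= 20, and all elements to the right are > 20.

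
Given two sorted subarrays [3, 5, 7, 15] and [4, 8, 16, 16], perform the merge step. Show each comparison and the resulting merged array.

Merging process:

Compare 3 vs 4: take 3 from left. Merged: [3]
Compare 5 vs 4: take 4 from right. Merged: [3, 4]
Compare 5 vs 8: take 5 from left. Merged: [3, 4, 5]
Compare 7 vs 8: take 7 from left. Merged: [3, 4, 5, 7]
Compare 15 vs 8: take 8 from right. Merged: [3, 4, 5, 7, 8]
Compare 15 vs 16: take 15 from left. Merged: [3, 4, 5, 7, 8, 15]
Append remaining from right: [16, 16]. Merged: [3, 4, 5, 7, 8, 15, 16, 16]

Final merged array: [3, 4, 5, 7, 8, 15, 16, 16]
Total comparisons: 6

The merged array is [3, 4, 5, 7, 8, 15, 16, 16], requiring 6 comparisons. The merge step runs in O(n) time where n is the total number of elements.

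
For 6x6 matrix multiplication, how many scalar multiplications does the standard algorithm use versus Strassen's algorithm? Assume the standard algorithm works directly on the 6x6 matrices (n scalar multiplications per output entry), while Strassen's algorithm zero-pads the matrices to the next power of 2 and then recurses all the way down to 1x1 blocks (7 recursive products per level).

Matrix multiplication for 6x6 matrices:

Strassen's algorithm requires power-of-2 dimensions. Pad 6x6 to 8x8 (next power of 2).

Standard algorithm: 6^3 = 216 multiplications
Strassen's algorithm: 7^(log2(8)) = 7^3 = 343 multiplications
Difference: 216 - 343 = -127 (Strassen uses MORE here due to padding overhead — for small or just-over-power-of-2 n, padding can outweigh the per-level savings)

Standard: 216 multiplications (6^3). Strassen: 343 multiplications (7^3, after padding to 8x8). Strassen reduces 8 recursive multiplications to 7 at each level.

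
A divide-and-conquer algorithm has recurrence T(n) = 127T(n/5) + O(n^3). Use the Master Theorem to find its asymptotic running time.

Master Theorem for T(n) = 127T(n/5) + O(n^3):

a = 127, b = 5, c = 3
log_b(a) = log_5(127) = 3.0099

Case 1: c = 3 < log_5(127) = 3.0099
T(n) = O(n^(log_5 127))

For T(n) = 127T(n/5) + O(n^3): log_5(127) = 3.0099. This is Case 1 of the Master Theorem (c < log_b(a), work dominated by leaves), giving O(n^(log_5 127)).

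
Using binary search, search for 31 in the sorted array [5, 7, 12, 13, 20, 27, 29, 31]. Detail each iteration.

Binary search for 31 in [5, 7, 12, 13, 20, 27, 29, 31]:

lo=0, hi=7, mid=3, arr[mid]=13 -> 13 < 31, search right half
lo=4, hi=7, mid=5, arr[mid]=27 -> 27 < 31, search right half
lo=6, hi=7, mid=6, arr[mid]=29 -> 29 < 31, search right half
lo=7, hi=7, mid=7, arr[mid]=31 -> Found target at index 7!

Binary search finds 31 at index 7 after 4 comparisons. The search repeatedly halves the search space by comparing with the middle element.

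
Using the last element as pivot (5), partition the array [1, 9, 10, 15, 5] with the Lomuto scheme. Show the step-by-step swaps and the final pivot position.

Lomuto partition with pivot = 5:

Initial array: [1, 9, 10, 15, 5]

arr[0]=1 <= 5: swap with position 0, array becomes [1, 9, 10, 15, 5]
arr[1]=9 > 5: no swap
arr[2]=10 > 5: no swap
arr[3]=15 > 5: no swap

Place pivot at position 1: [1, 5, 10, 15, 9]
Pivot position: 1

After partitioning with pivot 5, the array becomes [1, 5, 10, 15, 9]. The pivot is placed at index 1. All elements to the left of the pivot are <= 5, and all elements to the right are > 5.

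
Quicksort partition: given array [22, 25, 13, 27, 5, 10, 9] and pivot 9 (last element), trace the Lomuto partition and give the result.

Lomuto partition with pivot = 9:

Initial array: [22, 25, 13, 27, 5, 10, 9]

arr[0]=22 > 9: no swap
arr[1]=25 > 9: no swap
arr[2]=13 > 9: no swap
arr[3]=27 > 9: no swap
arr[4]=5 <= 9: swap with position 0, array becomes [5, 25, 13, 27, 22, 10, 9]
arr[5]=10 > 9: no swap

Place pivot at position 1: [5, 9, 13, 27, 22, 10, 25]
Pivot position: 1

After partitioning with pivot 9, the array becomes [5, 9, 13, 27, 22, 10, 25]. The pivot is placed at index 1. All elements to the left of the pivot are <= 9, and all elements to the right are > 9.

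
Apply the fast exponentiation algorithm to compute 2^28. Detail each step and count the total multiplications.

Computing 2^28 by squaring (build up from 2^1; each line after the first costs one multiplication):

2^1 = 2
2^2 = (2^1)^2 = 2^2 = 4
2^3 = 2 * 2^2 = 2 * 4 = 8
2^6 = (2^3)^2 = 8^2 = 64
2^7 = 2 * 2^6 = 2 * 64 = 128
2^14 = (2^7)^2 = 128^2 = 16384
2^28 = (2^14)^2 = 16384^2 = 268435456

Result: 268435456
Multiplications needed: 6 (6 lines after 2^1)

2^28 = 268435456. Using exponentiation by squaring, this requires 6 multiplications. The key idea: if the exponent is even, square the half-power; if odd, multiply by the base once.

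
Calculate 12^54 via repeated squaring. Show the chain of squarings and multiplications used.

Computing 12^54 by squaring (build up from 12^1; each line after the first costs one multiplication):

12^1 = 12
12^2 = (12^1)^2 = 12^2 = 144
12^3 = 12 * 12^2 = 12 * 144 = 1728
12^6 = (12^3)^2 = 1728^2 = 2985984
12^12 = (12^6)^2 = 2985984^2 = 8916100448256
12^13 = 12 * 12^12 = 12 * 8916100448256 = 106993205379072
12^26 = (12^13)^2 = 106993205379072^2 = 11447545997288281555215581184
12^27 = 12 * 12^26 = 12 * 11447545997288281555215581184 = 137370551967459378662586974208
12^54 = (12^27)^2 = 137370551967459378662586974208^2 = 18870668547844457769972080826950345531368943638112857227264

Result: 18870668547844457769972080826950345531368943638112857227264
Multiplications needed: 8 (8 lines after 12^1)

12^54 = 18870668547844457769972080826950345531368943638112857227264. Using exponentiation by squaring, this requires 8 multiplications. The key idea: if the exponent is even, square the half-power; if odd, multiply by the base once.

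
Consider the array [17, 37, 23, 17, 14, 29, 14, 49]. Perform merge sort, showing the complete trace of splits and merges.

Merge sort trace:

Split: [17, 37, 23, 17, 14, 29, 14, 49] -> [17, 37, 23, 17] and [14, 29, 14, 49]
  Split: [17, 37, 23, 17] -> [17, 37] and [23, 17]
    Split: [17, 37] -> [17] and [37]
    Merge: [17] + [37] -> [17, 37]
    Split: [23, 17] -> [23] and [17]
    Merge: [23] + [17] -> [17, 23]
  Merge: [17, 37] + [17, 23] -> [17, 17, 23, 37]
  Split: [14, 29, 14, 49] -> [14, 29] and [14, 49]
    Split: [14, 29] -> [14] and [29]
    Merge: [14] + [29] -> [14, 29]
    Split: [14, 49] -> [14] and [49]
    Merge: [14] + [49] -> [14, 49]
  Merge: [14, 29] + [14, 49] -> [14, 14, 29, 49]
Merge: [17, 17, 23, 37] + [14, 14, 29, 49] -> [14, 14, 17, 17, 23, 29, 37, 49]

Final sorted array: [14, 14, 17, 17, 23, 29, 37, 49]

The merge sort proceeds by recursively splitting the array and merging sorted halves.
After all merges, the sorted array is [14, 14, 17, 17, 23, 29, 37, 49].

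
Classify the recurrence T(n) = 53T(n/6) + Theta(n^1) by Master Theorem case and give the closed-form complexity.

Master Theorem for T(n) = 53T(n/6) + O(n^1):

a = 53, b = 6, c = 1
log_b(a) = log_6(53) = 2.2159

Case 1: c = 1 < log_6(53) = 2.2159
T(n) = O(n^(log_6 53))

For T(n) = 53T(n/6) + O(n^1): log_6(53) = 2.2159. This is Case 1 of the Master Theorem (c < log_b(a), work dominated by leaves), giving O(n^(log_6 53)).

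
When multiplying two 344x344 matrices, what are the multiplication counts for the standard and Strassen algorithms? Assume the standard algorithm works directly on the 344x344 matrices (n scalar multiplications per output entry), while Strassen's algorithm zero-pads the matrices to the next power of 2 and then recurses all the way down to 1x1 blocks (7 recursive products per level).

Matrix multiplication for 344x344 matrices:

Strassen's algorithm requires power-of-2 dimensions. Pad 344x344 to 512x512 (next power of 2).

Standard algorithm: 344^3 = 40707584 multiplications
Strassen's algorithm: 7^(log2(512)) = 7^9 = 40353607 multiplications
Savings: 40707584 - 40353607 = 353977 multiplications

Standard: 40707584 multiplications (344^3). Strassen: 40353607 multiplications (7^9, after padding to 512x512). Strassen reduces 8 recursive multiplications to 7 at each level.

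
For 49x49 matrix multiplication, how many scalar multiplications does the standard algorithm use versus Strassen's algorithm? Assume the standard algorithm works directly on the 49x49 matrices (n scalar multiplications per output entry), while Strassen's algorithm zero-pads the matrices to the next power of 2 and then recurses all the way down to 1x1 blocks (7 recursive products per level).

Matrix multiplication for 49x49 matrices:

Strassen's algorithm requires power-of-2 dimensions. Pad 49x49 to 64x64 (next power of 2).

Standard algorithm: 49^3 = 117649 multiplications
Strassen's algorithm: 7^(log2(64)) = 7^6 = 117649 multiplications
Savings: 117649 - 117649 = 0 multiplications

Standard: 117649 multiplications (49^3). Strassen: 117649 multiplications (7^6, after padding to 64x64). Strassen reduces 8 recursive multiplications to 7 at each level.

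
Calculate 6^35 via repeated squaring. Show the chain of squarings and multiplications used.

Computing 6^35 by squaring (build up from 6^1; each line after the first costs one multiplication):

6^1 = 6
6^2 = (6^1)^2 = 6^2 = 36
6^4 = (6^2)^2 = 36^2 = 1296
6^8 = (6^4)^2 = 1296^2 = 1679616
6^16 = (6^8)^2 = 1679616^2 = 2821109907456
6^17 = 6 * 6^16 = 6 * 2821109907456 = 16926659444736
6^34 = (6^17)^2 = 16926659444736^2 = 286511799958070431838109696
6^35 = 6 * 6^34 = 6 * 286511799958070431838109696 = 1719070799748422591028658176

Result: 1719070799748422591028658176
Multiplications needed: 7 (7 lines after 6^1)

6^35 = 1719070799748422591028658176. Using exponentiation by squaring, this requires 7 multiplications. The key idea: if the exponent is even, square the half-power; if odd, multiply by the base once.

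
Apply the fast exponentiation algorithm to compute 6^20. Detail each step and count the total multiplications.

Computing 6^20 by squaring (build up from 6^1; each line after the first costs one multiplication):

6^1 = 6
6^2 = (6^1)^2 = 6^2 = 36
6^4 = (6^2)^2 = 36^2 = 1296
6^5 = 6 * 6^4 = 6 * 1296 = 7776
6^10 = (6^5)^2 = 7776^2 = 60466176
6^20 = (6^10)^2 = 60466176^2 = 3656158440062976

Result: 3656158440062976
Multiplications needed: 5 (5 lines after 6^1)

6^20 = 3656158440062976. Using exponentiation by squaring, this requires 5 multiplications. The key idea: if the exponent is even, square the half-power; if odd, multiply by the base once.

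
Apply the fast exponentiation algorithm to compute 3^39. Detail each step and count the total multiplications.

Computing 3^39 by squaring (build up from 3^1; each line after the first costs one multiplication):

3^1 = 3
3^2 = (3^1)^2 = 3^2 = 9
3^4 = (3^2)^2 = 9^2 = 81
3^8 = (3^4)^2 = 81^2 = 6561
3^9 = 3 * 3^8 = 3 * 6561 = 19683
3^18 = (3^9)^2 = 19683^2 = 387420489
3^19 = 3 * 3^18 = 3 * 387420489 = 1162261467
3^38 = (3^19)^2 = 1162261467^2 = 1350851717672992089
3^39 = 3 * 3^38 = 3 * 1350851717672992089 = 4052555153018976267

Result: 4052555153018976267
Multiplications needed: 8 (8 lines after 3^1)

3^39 = 4052555153018976267. Using exponentiation by squaring, this requires 8 multiplications. The key idea: if the exponent is even, square the half-power; if odd, multiply by the base once.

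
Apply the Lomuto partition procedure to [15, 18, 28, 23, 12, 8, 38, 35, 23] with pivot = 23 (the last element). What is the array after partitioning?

Lomuto partition with pivot = 23:

Initial array: [15, 18, 28, 23, 12, 8, 38, 35, 23]

arr[0]=15 <= 23: swap with position 0, array becomes [15, 18, 28, 23, 12, 8, 38, 35, 23]
arr[1]=18 <= 23: swap with position 1, array becomes [15, 18, 28, 23, 12, 8, 38, 35, 23]
arr[2]=28 > 23: no swap
arr[3]=23 <= 23: swap with position 2, array becomes [15, 18, 23, 28, 12, 8, 38, 35, 23]
arr[4]=12 <= 23: swap with position 3, array becomes [15, 18, 23, 12, 28, 8, 38, 35, 23]
arr[5]=8 <= 23: swap with position 4, array becomes [15, 18, 23, 12, 8, 28, 38, 35, 23]
arr[6]=38 > 23: no swap
arr[7]=35 > 23: no swap

Place pivot at position 5: [15, 18, 23, 12, 8, 23, 38, 35, 28]
Pivot position: 5

After partitioning with pivot 23, the array becomes [15, 18, 23, 12, 8, 23, 38, 35, 28]. The pivot is placed at index 5. All elements to the left of the pivot are <= 23, and all elements to the right are > 23.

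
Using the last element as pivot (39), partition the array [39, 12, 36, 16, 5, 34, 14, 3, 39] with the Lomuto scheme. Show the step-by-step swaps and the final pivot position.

Lomuto partition with pivot = 39:

Initial array: [39, 12, 36, 16, 5, 34, 14, 3, 39]

arr[0]=39 <= 39: swap with position 0, array becomes [39, 12, 36, 16, 5, 34, 14, 3, 39]
arr[1]=12 <= 39: swap with position 1, array becomes [39, 12, 36, 16, 5, 34, 14, 3, 39]
arr[2]=36 <= 39: swap with position 2, array becomes [39, 12, 36, 16, 5, 34, 14, 3, 39]
arr[3]=16 <= 39: swap with position 3, array becomes [39, 12, 36, 16, 5, 34, 14, 3, 39]
arr[4]=5 <= 39: swap with position 4, array becomes [39, 12, 36, 16, 5, 34, 14, 3, 39]
arr[5]=34 <= 39: swap with position 5, array becomes [39, 12, 36, 16, 5, 34, 14, 3, 39]
arr[6]=14 <= 39: swap with position 6, array becomes [39, 12, 36, 16, 5, 34, 14, 3, 39]
arr[7]=3 <= 39: swap with position 7, array becomes [39, 12, 36, 16, 5, 34, 14, 3, 39]

Place pivot at position 8: [39, 12, 36, 16, 5, 34, 14, 3, 39]
Pivot position: 8

After partitioning with pivot 39, the array becomes [39, 12, 36, 16, 5, 34, 14, 3, 39]. The pivot is placed at index 8. All elements to the left of the pivot are <= 39, and all elements to the right are > 39.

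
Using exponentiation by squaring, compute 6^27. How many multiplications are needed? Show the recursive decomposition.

Computing 6^27 by squaring (build up from 6^1; each line after the first costs one multiplication):

6^1 = 6
6^2 = (6^1)^2 = 6^2 = 36
6^3 = 6 * 6^2 = 6 * 36 = 216
6^6 = (6^3)^2 = 216^2 = 46656
6^12 = (6^6)^2 = 46656^2 = 2176782336
6^13 = 6 * 6^12 = 6 * 2176782336 = 13060694016
6^26 = (6^13)^2 = 13060694016^2 = 170581728179578208256
6^27 = 6 * 6^26 = 6 * 170581728179578208256 = 1023490369077469249536

Result: 1023490369077469249536
Multiplications needed: 7 (7 lines after 6^1)

6^27 = 1023490369077469249536. Using exponentiation by squaring, this requires 7 multiplications. The key idea: if the exponent is even, square the half-power; if odd, multiply by the base once.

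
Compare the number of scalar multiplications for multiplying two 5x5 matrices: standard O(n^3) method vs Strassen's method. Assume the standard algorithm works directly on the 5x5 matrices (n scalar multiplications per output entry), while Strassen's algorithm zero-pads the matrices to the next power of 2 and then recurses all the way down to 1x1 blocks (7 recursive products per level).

Matrix multiplication for 5x5 matrices:

Strassen's algorithm requires power-of-2 dimensions. Pad 5x5 to 8x8 (next power of 2).

Standard algorithm: 5^3 = 125 multiplications
Strassen's algorithm: 7^(log2(8)) = 7^3 = 343 multiplications
Difference: 125 - 343 = -218 (Strassen uses MORE here due to padding overhead — for small or just-over-power-of-2 n, padding can outweigh the per-level savings)

Standard: 125 multiplications (5^3). Strassen: 343 multiplications (7^3, after padding to 8x8). Strassen reduces 8 recursive multiplications to 7 at each level.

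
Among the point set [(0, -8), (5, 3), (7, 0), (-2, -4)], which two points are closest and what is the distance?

Computing all pairwise distances among 4 points:

d((0, -8), (5, 3)) = 12.083
d((0, -8), (7, 0)) = 10.6301
d((0, -8), (-2, -4)) = 4.4721
d((5, 3), (7, 0)) = 3.6056 <-- minimum
d((5, 3), (-2, -4)) = 9.8995
d((7, 0), (-2, -4)) = 9.8489

Closest pair: (5, 3) and (7, 0) with distance 3.6056

The closest pair is (5, 3) and (7, 0) with Euclidean distance 3.6056. For 4 points, brute-force pairwise comparison is shown above. For large n, the divide-and-conquer algorithm (sort by x, recurse on halves, check the dividing strip) achieves O(n log n).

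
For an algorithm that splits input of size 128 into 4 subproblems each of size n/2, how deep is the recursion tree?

For divide and conquer with division factor 2:

Problem sizes at each level:
Level 0: 128
Level 1: 64
Level 2: 32
Level 3: 16
Level 4: 8
Level 5: 4
Level 6: 2
Level 7: 1

The root is level 0 and the size-1 base case is level 7 (the tree spans levels 0 through 7, i.e. 8 levels counting the root), so the depth is the number of divisions: log_2(128) = 7

The recursion tree depth is log_2(128) = 7. At each level, the problem size is divided by 2, so it takes 7 divisions to reduce to a base case of size 1. The algorithm makes 4 recursive calls at each level.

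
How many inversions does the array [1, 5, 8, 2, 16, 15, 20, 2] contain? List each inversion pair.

Finding inversions in [1, 5, 8, 2, 16, 15, 20, 2]:

(1, 3): arr[1]=5 > arr[3]=2
(1, 7): arr[1]=5 > arr[7]=2
(2, 3): arr[2]=8 > arr[3]=2
(2, 7): arr[2]=8 > arr[7]=2
(4, 5): arr[4]=16 > arr[5]=15
(4, 7): arr[4]=16 > arr[7]=2
(5, 7): arr[5]=15 > arr[7]=2
(6, 7): arr[6]=20 > arr[7]=2

Total inversions: 8

The array has 8 inversion(s): (1,3), (1,7), (2,3), (2,7), (4,5), (4,7), (5,7), (6,7). Each pair (i,j) satisfies i < j and arr[i] > arr[j].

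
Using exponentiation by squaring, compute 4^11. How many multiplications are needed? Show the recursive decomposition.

Computing 4^11 by squaring (build up from 4^1; each line after the first costs one multiplication):

4^1 = 4
4^2 = (4^1)^2 = 4^2 = 16
4^4 = (4^2)^2 = 16^2 = 256
4^5 = 4 * 4^4 = 4 * 256 = 1024
4^10 = (4^5)^2 = 1024^2 = 1048576
4^11 = 4 * 4^10 = 4 * 1048576 = 4194304

Result: 4194304
Multiplications needed: 5 (5 lines after 4^1)

4^11 = 4194304. Using exponentiation by squaring, this requires 5 multiplications. The key idea: if the exponent is even, square the half-power; if odd, multiply by the base once.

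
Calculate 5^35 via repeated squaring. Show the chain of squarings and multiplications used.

Computing 5^35 by squaring (build up from 5^1; each line after the first costs one multiplication):

5^1 = 5
5^2 = (5^1)^2 = 5^2 = 25
5^4 = (5^2)^2 = 25^2 = 625
5^8 = (5^4)^2 = 625^2 = 390625
5^16 = (5^8)^2 = 390625^2 = 152587890625
5^17 = 5 * 5^16 = 5 * 152587890625 = 762939453125
5^34 = (5^17)^2 = 762939453125^2 = 582076609134674072265625
5^35 = 5 * 5^34 = 5 * 582076609134674072265625 = 2910383045673370361328125

Result: 2910383045673370361328125
Multiplications needed: 7 (7 lines after 5^1)

5^35 = 2910383045673370361328125. Using exponentiation by squaring, this requires 7 multiplications. The key idea: if the exponent is even, square the half-power; if odd, multiply by the base once.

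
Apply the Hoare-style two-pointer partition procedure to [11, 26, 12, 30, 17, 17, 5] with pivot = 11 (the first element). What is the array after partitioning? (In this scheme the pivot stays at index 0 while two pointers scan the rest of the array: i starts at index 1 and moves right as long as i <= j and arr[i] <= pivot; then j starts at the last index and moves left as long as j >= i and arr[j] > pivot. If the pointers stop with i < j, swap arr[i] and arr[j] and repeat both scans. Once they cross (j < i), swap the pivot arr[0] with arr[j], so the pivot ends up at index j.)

Hoare-style two-pointer partition with pivot = 11:

Initial array: [11, 26, 12, 30, 17, 17, 5]

Pointers start at i = 1, j = 6.
i stops at index 1 (arr[1]=26 > 11), j stops at index 6 (arr[6]=5 <= 11): swap arr[1] and arr[6], array becomes [11, 5, 12, 30, 17, 17, 26]
i ends at 2, j ends at 1: the pointers have crossed (j < i), so scanning stops.

Swap pivot arr[0] with arr[1] to place pivot at position 1: [5, 11, 12, 30, 17, 17, 26]
Pivot position: 1

After partitioning with pivot 11, the array becomes [5, 11, 12, 30, 17, 17, 26]. The pivot is placed at index 1. All elements to the left of the pivot are <= 11, and all elements to the right are > 11.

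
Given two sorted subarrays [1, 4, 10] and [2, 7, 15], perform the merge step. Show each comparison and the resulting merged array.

Merging process:

Compare 1 vs 2: take 1 from left. Merged: [1]
Compare 4 vs 2: take 2 from right. Merged: [1, 2]
Compare 4 vs 7: take 4 from left. Merged: [1, 2, 4]
Compare 10 vs 7: take 7 from right. Merged: [1, 2, 4, 7]
Compare 10 vs 15: take 10 from left. Merged: [1, 2, 4, 7, 10]
Append remaining from right: [15]. Merged: [1, 2, 4, 7, 10, 15]

Final merged array: [1, 2, 4, 7, 10, 15]
Total comparisons: 5

The merged array is [1, 2, 4, 7, 10, 15], requiring 5 comparisons. The merge step runs in O(n) time where n is the total number of elements.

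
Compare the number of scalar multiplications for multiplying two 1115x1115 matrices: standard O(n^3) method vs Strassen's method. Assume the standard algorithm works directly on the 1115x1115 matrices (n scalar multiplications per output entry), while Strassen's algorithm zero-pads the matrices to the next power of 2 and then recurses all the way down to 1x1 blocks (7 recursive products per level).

Matrix multiplication for 1115x1115 matrices:

Strassen's algorithm requires power-of-2 dimensions. Pad 1115x1115 to 2048x2048 (next power of 2).

Standard algorithm: 1115^3 = 1386195875 multiplications
Strassen's algorithm: 7^(log2(2048)) = 7^11 = 1977326743 multiplications
Difference: 1386195875 - 1977326743 = -591130868 (Strassen uses MORE here due to padding overhead — for small or just-over-power-of-2 n, padding can outweigh the per-level savings)

Standard: 1386195875 multiplications (1115^3). Strassen: 1977326743 multiplications (7^11, after padding to 2048x2048). Strassen reduces 8 recursive multiplications to 7 at each level.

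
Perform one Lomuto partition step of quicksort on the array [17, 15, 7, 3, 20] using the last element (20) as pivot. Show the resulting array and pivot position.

Lomuto partition with pivot = 20:

Initial array: [17, 15, 7, 3, 20]

arr[0]=17 <= 20: swap with position 0, array becomes [17, 15, 7, 3, 20]
arr[1]=15 <= 20: swap with position 1, array becomes [17, 15, 7, 3, 20]
arr[2]=7 <= 20: swap with position 2, array becomes [17, 15, 7, 3, 20]
arr[3]=3 <= 20: swap with position 3, array becomes [17, 15, 7, 3, 20]

Place pivot at position 4: [17, 15, 7, 3, 20]
Pivot position: 4

After partitioning with pivot 20, the array becomes [17, 15, 7, 3, 20]. The pivot is placed at index 4. All elements to the left of the pivot are <= 20, and all elements to the right are > 20.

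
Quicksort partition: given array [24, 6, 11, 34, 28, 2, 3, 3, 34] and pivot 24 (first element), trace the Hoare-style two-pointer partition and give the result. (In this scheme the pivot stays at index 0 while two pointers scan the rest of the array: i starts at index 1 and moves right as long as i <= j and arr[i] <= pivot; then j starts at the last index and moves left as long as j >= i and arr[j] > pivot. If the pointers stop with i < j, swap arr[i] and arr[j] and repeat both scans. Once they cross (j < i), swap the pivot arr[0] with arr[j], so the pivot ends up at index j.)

Hoare-style two-pointer partition with pivot = 24:

Initial array: [24, 6, 11, 34, 28, 2, 3, 3, 34]

Pointers start at i = 1, j = 8.
i stops at index 3 (arr[3]=34 > 24), j stops at index 7 (arr[7]=3 <= 24): swap arr[3] and arr[7], array becomes [24, 6, 11, 3, 28, 2, 3, 34, 34]
i stops at index 4 (arr[4]=28 > 24), j stops at index 6 (arr[6]=3 <= 24): swap arr[4] and arr[6], array becomes [24, 6, 11, 3, 3, 2, 28, 34, 34]
i ends at 6, j ends at 5: the pointers have crossed (j < i), so scanning stops.

Swap pivot arr[0] with arr[5] to place pivot at position 5: [2, 6, 11, 3, 3, 24, 28, 34, 34]
Pivot position: 5

After partitioning with pivot 24, the array becomes [2, 6, 11, 3, 3, 24, 28, 34, 34]. The pivot is placed at index 5. All elements to the left of the pivot are <= 24, and all elements to the right are > 24.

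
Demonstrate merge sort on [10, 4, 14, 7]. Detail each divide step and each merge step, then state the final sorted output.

Merge sort trace:

Split: [10, 4, 14, 7] -> [10, 4] and [14, 7]
  Split: [10, 4] -> [10] and [4]
  Merge: [10] + [4] -> [4, 10]
  Split: [14, 7] -> [14] and [7]
  Merge: [14] + [7] -> [7, 14]
Merge: [4, 10] + [7, 14] -> [4, 7, 10, 14]

Final sorted array: [4, 7, 10, 14]

The merge sort proceeds by recursively splitting the array and merging sorted halves.
After all merges, the sorted array is [4, 7, 10, 14].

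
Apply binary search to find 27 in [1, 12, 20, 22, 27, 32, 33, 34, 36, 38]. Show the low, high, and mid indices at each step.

Binary search for 27 in [1, 12, 20, 22, 27, 32, 33, 34, 36, 38]:

lo=0, hi=9, mid=4, arr[mid]=27 -> Found target at index 4!

Binary search finds 27 at index 4 after 1 comparisons. The search repeatedly halves the search space by comparing with the middle element.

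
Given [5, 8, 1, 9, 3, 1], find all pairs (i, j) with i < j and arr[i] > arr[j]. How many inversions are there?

Finding inversions in [5, 8, 1, 9, 3, 1]:

(0, 2): arr[0]=5 > arr[2]=1
(0, 4): arr[0]=5 > arr[4]=3
(0, 5): arr[0]=5 > arr[5]=1
(1, 2): arr[1]=8 > arr[2]=1
(1, 4): arr[1]=8 > arr[4]=3
(1, 5): arr[1]=8 > arr[5]=1
(3, 4): arr[3]=9 > arr[4]=3
(3, 5): arr[3]=9 > arr[5]=1
(4, 5): arr[4]=3 > arr[5]=1

Total inversions: 9

The array has 9 inversion(s): (0,2), (0,4), (0,5), (1,2), (1,4), (1,5), (3,4), (3,5), (4,5). Each pair (i,j) satisfies i < j and arr[i] > arr[j].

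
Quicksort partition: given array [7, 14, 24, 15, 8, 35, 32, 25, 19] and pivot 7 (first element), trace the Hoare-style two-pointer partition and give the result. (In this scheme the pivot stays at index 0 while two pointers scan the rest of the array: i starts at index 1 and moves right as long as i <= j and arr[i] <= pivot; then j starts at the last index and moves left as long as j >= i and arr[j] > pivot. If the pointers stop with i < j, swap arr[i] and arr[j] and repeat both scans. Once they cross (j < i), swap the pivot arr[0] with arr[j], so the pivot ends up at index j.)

Hoare-style two-pointer partition with pivot = 7:

Initial array: [7, 14, 24, 15, 8, 35, 32, 25, 19]

Pointers start at i = 1, j = 8.
i ends at 1, j ends at 0: the pointers have crossed (j < i), so scanning stops.

j = 0, so swapping arr[0] with arr[j] leaves the pivot at position 0: [7, 14, 24, 15, 8, 35, 32, 25, 19]
Pivot position: 0

After partitioning with pivot 7, the array becomes [7, 14, 24, 15, 8, 35, 32, 25, 19]. The pivot is placed at index 0. All elements to the left of the pivot are <= 7, and all elements to the right are > 7.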